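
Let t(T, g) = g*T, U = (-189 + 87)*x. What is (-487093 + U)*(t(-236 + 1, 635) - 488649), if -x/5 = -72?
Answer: 334126693562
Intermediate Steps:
x = 360 (x = -5*(-72) = 360)
U = -36720 (U = (-189 + 87)*360 = -102*360 = -36720)
t(T, g) = T*g
(-487093 + U)*(t(-236 + 1, 635) - 488649) = (-487093 - 36720)*((-236 + 1)*635 - 488649) = -523813*(-235*635 - 488649) = -523813*(-149225 - 488649) = -523813*(-637874) = 334126693562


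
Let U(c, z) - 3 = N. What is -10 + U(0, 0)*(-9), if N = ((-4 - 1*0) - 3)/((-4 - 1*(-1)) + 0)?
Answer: -58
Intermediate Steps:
N = 7/3 (N = ((-4 + 0) - 3)/((-4 + 1) + 0) = (-4 - 3)/(-3 + 0) = -7/(-3) = -7*(-⅓) = 7/3 ≈ 2.3333)
U(c, z) = 16/3 (U(c, z) = 3 + 7/3 = 16/3)
-10 + U(0, 0)*(-9) = -10 + (16/3)*(-9) = -10 - 48 = -58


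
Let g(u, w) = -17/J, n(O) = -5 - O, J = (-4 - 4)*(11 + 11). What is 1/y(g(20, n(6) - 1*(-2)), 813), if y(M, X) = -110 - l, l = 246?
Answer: -1/356 ≈ -0.0028090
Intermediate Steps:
J = -176 (J = -8*22 = -176)
g(u, w) = 17/176 (g(u, w) = -17/(-176) = -17*(-1/176) = 17/176)
y(M, X) = -356 (y(M, X) = -110 - 1*246 = -110 - 246 = -356)
1/y(g(20, n(6) - 1*(-2)), 813) = 1/(-356) = -1/356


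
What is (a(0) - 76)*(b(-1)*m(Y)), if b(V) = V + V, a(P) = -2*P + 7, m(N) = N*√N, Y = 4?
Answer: 1104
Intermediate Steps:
m(N) = N^(3/2)
a(P) = 7 - 2*P
b(V) = 2*V
(a(0) - 76)*(b(-1)*m(Y)) = ((7 - 2*0) - 76)*((2*(-1))*4^(3/2)) = ((7 + 0) - 76)*(-2*8) = (7 - 76)*(-16) = -69*(-16) = 1104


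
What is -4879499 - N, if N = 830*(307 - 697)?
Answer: -4555799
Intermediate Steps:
N = -323700 (N = 830*(-390) = -323700)
-4879499 - N = -4879499 - 1*(-323700) = -4879499 + 323700 = -4555799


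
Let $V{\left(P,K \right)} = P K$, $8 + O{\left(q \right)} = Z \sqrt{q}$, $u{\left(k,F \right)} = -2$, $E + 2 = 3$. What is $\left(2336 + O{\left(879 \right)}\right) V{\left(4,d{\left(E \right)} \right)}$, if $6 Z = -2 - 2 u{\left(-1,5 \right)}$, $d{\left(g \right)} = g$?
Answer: $9312 + \frac{4 \sqrt{879}}{3} \approx 9351.5$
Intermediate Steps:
$E = 1$ ($E = -2 + 3 = 1$)
$Z = \frac{1}{3}$ ($Z = \frac{-2 - -4}{6} = \frac{-2 + 4}{6} = \frac{1}{6} \cdot 2 = \frac{1}{3} \approx 0.33333$)
$O{\left(q \right)} = -8 + \frac{\sqrt{q}}{3}$
$V{\left(P,K \right)} = K P$
$\left(2336 + O{\left(879 \right)}\right) V{\left(4,d{\left(E \right)} \right)} = \left(2336 - \left(8 - \frac{\sqrt{879}}{3}\right)\right) 1 \cdot 4 = \left(2328 + \frac{\sqrt{879}}{3}\right) 4 = 9312 + \frac{4 \sqrt{879}}{3}$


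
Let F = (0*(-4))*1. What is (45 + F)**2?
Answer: 2025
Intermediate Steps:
F = 0 (F = 0*1 = 0)
(45 + F)**2 = (45 + 0)**2 = 45**2 = 2025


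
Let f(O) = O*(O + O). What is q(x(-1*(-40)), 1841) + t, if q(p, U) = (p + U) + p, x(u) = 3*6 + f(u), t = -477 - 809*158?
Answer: -120022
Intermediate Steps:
f(O) = 2*O**2 (f(O) = O*(2*O) = 2*O**2)
t = -128299 (t = -477 - 127822 = -128299)
x(u) = 18 + 2*u**2 (x(u) = 3*6 + 2*u**2 = 18 + 2*u**2)
q(p, U) = U + 2*p (q(p, U) = (U + p) + p = U + 2*p)
q(x(-1*(-40)), 1841) + t = (1841 + 2*(18 + 2*(-1*(-40))**2)) - 128299 = (1841 + 2*(18 + 2*40**2)) - 128299 = (1841 + 2*(18 + 2*1600)) - 128299 = (1841 + 2*(18 + 3200)) - 128299 = (1841 + 2*3218) - 128299 = (1841 + 6436) - 128299 = 8277 - 128299 = -120022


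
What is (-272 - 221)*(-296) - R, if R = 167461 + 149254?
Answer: -170787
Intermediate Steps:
R = 316715
(-272 - 221)*(-296) - R = (-272 - 221)*(-296) - 1*316715 = -493*(-296) - 316715 = 145928 - 316715 = -170787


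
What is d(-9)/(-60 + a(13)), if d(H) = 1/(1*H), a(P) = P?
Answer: 1/423 ≈ 0.0023641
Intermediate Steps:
d(H) = 1/H
d(-9)/(-60 + a(13)) = 1/((-9)*(-60 + 13)) = -1/9/(-47) = -1/9*(-1/47) = 1/423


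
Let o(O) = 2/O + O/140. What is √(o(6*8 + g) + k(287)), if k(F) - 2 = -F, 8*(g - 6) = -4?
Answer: I*√63859972190/14980 ≈ 16.87*I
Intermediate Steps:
g = 11/2 (g = 6 + (⅛)*(-4) = 6 - ½ = 11/2 ≈ 5.5000)
k(F) = 2 - F
o(O) = 2/O + O/140 (o(O) = 2/O + O*(1/140) = 2/O + O/140)
√(o(6*8 + g) + k(287)) = √((2/(6*8 + 11/2) + (6*8 + 11/2)/140) + (2 - 1*287)) = √((2/(48 + 11/2) + (48 + 11/2)/140) + (2 - 287)) = √((2/(107/2) + (1/140)*(107/2)) - 285) = √((2*(2/107) + 107/280) - 285) = √((4/107 + 107/280) - 285) = √(12569/29960 - 285) = √(-8526031/29960) = I*√63859972190/14980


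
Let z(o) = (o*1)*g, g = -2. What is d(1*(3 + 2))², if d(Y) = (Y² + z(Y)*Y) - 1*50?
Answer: 5625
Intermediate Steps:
z(o) = -2*o (z(o) = (o*1)*(-2) = o*(-2) = -2*o)
d(Y) = -50 - Y² (d(Y) = (Y² + (-2*Y)*Y) - 1*50 = (Y² - 2*Y²) - 50 = -Y² - 50 = -50 - Y²)
d(1*(3 + 2))² = (-50 - (1*(3 + 2))²)² = (-50 - (1*5)²)² = (-50 - 1*5²)² = (-50 - 1*25)² = (-50 - 25)² = (-75)² = 5625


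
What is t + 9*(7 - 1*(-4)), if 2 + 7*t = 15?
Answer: 706/7 ≈ 100.86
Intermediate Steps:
t = 13/7 (t = -2/7 + (⅐)*15 = -2/7 + 15/7 = 13/7 ≈ 1.8571)
t + 9*(7 - 1*(-4)) = 13/7 + 9*(7 - 1*(-4)) = 13/7 + 9*(7 + 4) = 13/7 + 9*11 = 13/7 + 99 = 706/7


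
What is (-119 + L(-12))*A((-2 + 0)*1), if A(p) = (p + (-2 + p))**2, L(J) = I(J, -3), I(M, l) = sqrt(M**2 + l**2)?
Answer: -4284 + 108*sqrt(17) ≈ -3838.7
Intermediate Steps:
L(J) = sqrt(9 + J**2) (L(J) = sqrt(J**2 + (-3)**2) = sqrt(J**2 + 9) = sqrt(9 + J**2))
A(p) = (-2 + 2*p)**2
(-119 + L(-12))*A((-2 + 0)*1) = (-119 + sqrt(9 + (-12)**2))*(4*(-1 + (-2 + 0)*1)**2) = (-119 + sqrt(9 + 144))*(4*(-1 - 2*1)**2) = (-119 + sqrt(153))*(4*(-1 - 2)**2) = (-119 + 3*sqrt(17))*(4*(-3)**2) = (-119 + 3*sqrt(17))*(4*9) = (-119 + 3*sqrt(17))*36 = -4284 + 108*sqrt(17)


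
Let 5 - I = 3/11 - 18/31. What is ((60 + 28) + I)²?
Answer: 1012385124/116281 ≈ 8706.4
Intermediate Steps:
I = 1810/341 (I = 5 - (3/11 - 18/31) = 5 - 1*(-105/341) = 5 + 105/341 = 1810/341 ≈ 5.3079)
((60 + 28) + I)² = ((60 + 28) + 1810/341)² = (88 + 1810/341)² = (31818/341)² = 1012385124/116281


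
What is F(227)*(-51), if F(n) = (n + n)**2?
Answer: -10511916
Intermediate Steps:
F(n) = 4*n**2 (F(n) = (2*n)**2 = 4*n**2)
F(227)*(-51) = (4*227**2)*(-51) = (4*51529)*(-51) = 206116*(-51) = -10511916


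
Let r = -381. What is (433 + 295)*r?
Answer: -277368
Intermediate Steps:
(433 + 295)*r = (433 + 295)*(-381) = 728*(-381) = -277368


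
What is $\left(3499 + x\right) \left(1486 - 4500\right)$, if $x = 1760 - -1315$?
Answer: $-19814036$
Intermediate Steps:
$x = 3075$ ($x = 1760 + 1315 = 3075$)
$\left(3499 + x\right) \left(1486 - 4500\right) = \left(3499 + 3075\right) \left(1486 - 4500\right) = 6574 \left(-3014\right) = -19814036$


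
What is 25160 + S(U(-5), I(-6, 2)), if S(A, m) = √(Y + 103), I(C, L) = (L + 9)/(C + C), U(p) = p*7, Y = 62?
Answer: 25160 + √165 ≈ 25173.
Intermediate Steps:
U(p) = 7*p
I(C, L) = (9 + L)/(2*C) (I(C, L) = (9 + L)/((2*C)) = (9 + L)*(1/(2*C)) = (9 + L)/(2*C))
S(A, m) = √165 (S(A, m) = √(62 + 103) = √165)
25160 + S(U(-5), I(-6, 2)) = 25160 + √165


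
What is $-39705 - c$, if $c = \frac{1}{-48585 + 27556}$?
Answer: $- \frac{834956444}{21029} \approx -39705.0$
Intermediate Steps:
$c = - \frac{1}{21029}$ ($c = \frac{1}{-21029} = - \frac{1}{21029} \approx -4.7553 \cdot 10^{-5}$)
$-39705 - c = -39705 - - \frac{1}{21029} = -39705 + \frac{1}{21029} = - \frac{834956444}{21029}$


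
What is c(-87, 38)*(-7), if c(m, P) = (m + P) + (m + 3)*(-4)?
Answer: -2009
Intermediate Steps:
c(m, P) = -12 + P - 3*m (c(m, P) = (P + m) + (3 + m)*(-4) = (P + m) + (-12 - 4*m) = -12 + P - 3*m)
c(-87, 38)*(-7) = (-12 + 38 - 3*(-87))*(-7) = (-12 + 38 + 261)*(-7) = 287*(-7) = -2009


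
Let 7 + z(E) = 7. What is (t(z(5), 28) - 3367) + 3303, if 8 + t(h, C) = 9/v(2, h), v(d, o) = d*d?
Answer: -279/4 ≈ -69.750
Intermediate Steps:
z(E) = 0 (z(E) = -7 + 7 = 0)
v(d, o) = d²
t(h, C) = -23/4 (t(h, C) = -8 + 9/(2²) = -8 + 9/4 = -23/4)
(t(z(5), 28) - 3367) + 3303 = (-23/4 - 3367) + 3303 = -13491/4 + 3303 = -279/4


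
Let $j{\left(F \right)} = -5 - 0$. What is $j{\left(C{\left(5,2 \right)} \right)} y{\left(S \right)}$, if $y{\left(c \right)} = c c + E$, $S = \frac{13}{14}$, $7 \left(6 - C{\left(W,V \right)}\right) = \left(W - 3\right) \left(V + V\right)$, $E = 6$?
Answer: $- \frac{6725}{196} \approx -34.311$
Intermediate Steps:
$C{\left(W,V \right)} = 6 - \frac{2 V \left(-3 + W\right)}{7}$ ($C{\left(W,V \right)} = 6 - \frac{\left(W - 3\right) \left(V + V\right)}{7} = 6 - \frac{\left(-3 + W\right) 2 V}{7} = 6 - \frac{2 V \left(-3 + W\right)}{7}$)
$j{\left(F \right)} = -5$ ($j{\left(F \right)} = -5 + 0 = -5$)
$S = \frac{13}{14}$ ($S = 13 \cdot \frac{1}{14} = \frac{13}{14} \approx 0.92857$)
$y{\left(c \right)} = 6 + c^{2}$ ($y{\left(c \right)} = c c + 6 = c^{2} + 6 = 6 + c^{2}$)
$j{\left(C{\left(5,2 \right)} \right)} y{\left(S \right)} = - 5 \left(6 + \left(\frac{13}{14}\right)^{2}\right) = - 5 \left(6 + \frac{169}{196}\right) = \left(-5\right) \frac{1345}{196} = - \frac{6725}{196}$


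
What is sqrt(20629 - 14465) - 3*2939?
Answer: -8817 + 2*sqrt(1541) ≈ -8738.5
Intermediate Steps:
sqrt(20629 - 14465) - 3*2939 = sqrt(6164) - 8817 = 2*sqrt(1541) - 8817 = -8817 + 2*sqrt(1541)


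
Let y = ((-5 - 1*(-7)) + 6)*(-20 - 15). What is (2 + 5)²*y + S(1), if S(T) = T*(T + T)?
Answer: -13718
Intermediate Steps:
y = -280 (y = ((-5 + 7) + 6)*(-35) = (2 + 6)*(-35) = 8*(-35) = -280)
S(T) = 2*T² (S(T) = T*(2*T) = 2*T²)
(2 + 5)²*y + S(1) = (2 + 5)²*(-280) + 2*1² = 7²*(-280) + 2*1 = 49*(-280) + 2 = -13720 + 2 = -13718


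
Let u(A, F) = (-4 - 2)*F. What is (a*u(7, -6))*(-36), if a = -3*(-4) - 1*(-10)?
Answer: -28512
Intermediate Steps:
a = 22 (a = 12 + 10 = 22)
u(A, F) = -6*F
(a*u(7, -6))*(-36) = (22*(-6*(-6)))*(-36) = (22*36)*(-36) = 792*(-36) = -28512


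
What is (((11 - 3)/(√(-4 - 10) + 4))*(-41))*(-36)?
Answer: 7872/5 - 1968*I*√14/5 ≈ 1574.4 - 1472.7*I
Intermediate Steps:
(((11 - 3)/(√(-4 - 10) + 4))*(-41))*(-36) = ((8/(√(-14) + 4))*(-41))*(-36) = ((8/(I*√14 + 4))*(-41))*(-36) = ((8/(4 + I*√14))*(-41))*(-36) = -328/(4 + I*√14)*(-36) = 11808/(4 + I*√14)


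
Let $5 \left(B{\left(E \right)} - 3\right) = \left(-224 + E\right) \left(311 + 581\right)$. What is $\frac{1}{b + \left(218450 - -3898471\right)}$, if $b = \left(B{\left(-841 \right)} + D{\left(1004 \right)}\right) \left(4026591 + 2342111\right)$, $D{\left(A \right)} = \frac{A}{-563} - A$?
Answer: $- \frac{563}{684838951778607} \approx -8.2209 \cdot 10^{-13}$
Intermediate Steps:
$B{\left(E \right)} = - \frac{199793}{5} + \frac{892 E}{5}$ ($B{\left(E \right)} = 3 + \frac{\left(-224 + E\right) \left(311 + 581\right)}{5} = 3 + \frac{\left(-224 + E\right) 892}{5} = 3 + \frac{-199808 + 892 E}{5} = 3 + \left(- \frac{199808}{5} + \frac{892 E}{5}\right) = - \frac{199793}{5} + \frac{892 E}{5}$)
$D{\left(A \right)} = - \frac{564 A}{563}$ ($D{\left(A \right)} = A \left(- \frac{1}{563}\right) - A = - \frac{A}{563} - A = - \frac{564 A}{563}$)
$b = - \frac{684841269605130}{563}$ ($b = \left(\left(- \frac{199793}{5} + \frac{892}{5} \left(-841\right)\right) - \frac{566256}{563}\right) \left(4026591 + 2342111\right) = \left(\left(- \frac{199793}{5} - \frac{750172}{5}\right) - \frac{566256}{563}\right) 6368702 = \left(-189993 - \frac{566256}{563}\right) 6368702 = \left(- \frac{107532315}{563}\right) 6368702 = - \frac{684841269605130}{563} \approx -1.2164 \cdot 10^{12}$)
$\frac{1}{b + \left(218450 - -3898471\right)} = \frac{1}{- \frac{684841269605130}{563} + \left(218450 - -3898471\right)} = \frac{1}{- \frac{684841269605130}{563} + \left(218450 + 3898471\right)} = \frac{1}{- \frac{684841269605130}{563} + 4116921} = \frac{1}{- \frac{684838951778607}{563}} = - \frac{563}{684838951778607}$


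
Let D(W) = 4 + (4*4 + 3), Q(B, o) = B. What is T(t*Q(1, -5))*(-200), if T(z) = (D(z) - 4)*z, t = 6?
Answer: -22800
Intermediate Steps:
D(W) = 23 (D(W) = 4 + (16 + 3) = 4 + 19 = 23)
T(z) = 19*z (T(z) = (23 - 4)*z = 19*z)
T(t*Q(1, -5))*(-200) = (19*(6*1))*(-200) = (19*6)*(-200) = 114*(-200) = -22800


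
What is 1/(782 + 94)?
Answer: 1/876 ≈ 0.0011416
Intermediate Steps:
1/(782 + 94) = 1/876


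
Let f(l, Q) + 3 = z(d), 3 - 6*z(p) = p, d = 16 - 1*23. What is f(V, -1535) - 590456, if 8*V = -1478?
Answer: -1771372/3 ≈ -5.9046e+5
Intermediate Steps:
V = -739/4 (V = (⅛)*(-1478) = -739/4 ≈ -184.75)
d = -7 (d = 16 - 23 = -7)
z(p) = ½ - p/6
f(l, Q) = -4/3 (f(l, Q) = -3 + (½ - ⅙*(-7)) = -3 + (½ + 7/6) = -3 + 5/3 = -4/3)
f(V, -1535) - 590456 = -4/3 - 590456 = -1771372/3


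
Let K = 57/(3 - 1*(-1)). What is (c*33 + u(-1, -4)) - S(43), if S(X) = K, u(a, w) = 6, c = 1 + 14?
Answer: 1947/4 ≈ 486.75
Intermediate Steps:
c = 15
K = 57/4 (K = 57/(3 + 1) = 57/4 ≈ 14.250)
S(X) = 57/4
(c*33 + u(-1, -4)) - S(43) = (15*33 + 6) - 1*57/4 = (495 + 6) - 57/4 = 501 - 57/4 = 1947/4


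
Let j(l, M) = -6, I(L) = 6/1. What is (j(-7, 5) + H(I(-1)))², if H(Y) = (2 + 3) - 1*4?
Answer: 25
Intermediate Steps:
I(L) = 6 (I(L) = 6*1 = 6)
H(Y) = 1 (H(Y) = 5 - 4 = 1)
(j(-7, 5) + H(I(-1)))² = (-6 + 1)² = (-5)² = 25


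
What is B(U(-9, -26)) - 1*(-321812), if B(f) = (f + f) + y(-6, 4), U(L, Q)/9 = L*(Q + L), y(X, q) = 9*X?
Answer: 327428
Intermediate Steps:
U(L, Q) = 9*L*(L + Q) (U(L, Q) = 9*(L*(Q + L)) = 9*(L*(L + Q)) = 9*L*(L + Q))
B(f) = -54 + 2*f (B(f) = (f + f) + 9*(-6) = 2*f - 54 = -54 + 2*f)
B(U(-9, -26)) - 1*(-321812) = (-54 + 2*(9*(-9)*(-9 - 26))) - 1*(-321812) = (-54 + 2*(9*(-9)*(-35))) + 321812 = (-54 + 2*2835) + 321812 = (-54 + 5670) + 321812 = 5616 + 321812 = 327428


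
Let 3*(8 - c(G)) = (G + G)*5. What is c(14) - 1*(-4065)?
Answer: 12079/3 ≈ 4026.3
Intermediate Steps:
c(G) = 8 - 10*G/3 (c(G) = 8 - (G + G)*5/3 = 8 - 2*G*5/3 = 8 - 10*G/3)
c(14) - 1*(-4065) = (8 - 10/3*14) - 1*(-4065) = (8 - 140/3) + 4065 = -116/3 + 4065 = 12079/3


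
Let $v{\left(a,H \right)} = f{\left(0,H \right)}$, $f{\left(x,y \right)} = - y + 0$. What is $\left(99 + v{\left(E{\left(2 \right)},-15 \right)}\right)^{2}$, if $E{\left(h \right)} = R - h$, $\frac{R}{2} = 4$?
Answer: $12996$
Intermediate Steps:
$R = 8$ ($R = 2 \cdot 4 = 8$)
$f{\left(x,y \right)} = - y$
$E{\left(h \right)} = 8 - h$
$v{\left(a,H \right)} = - H$
$\left(99 + v{\left(E{\left(2 \right)},-15 \right)}\right)^{2} = \left(99 - -15\right)^{2} = \left(99 + 15\right)^{2} = 114^{2} = 12996$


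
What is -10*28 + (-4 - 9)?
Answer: -293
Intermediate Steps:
-10*28 + (-4 - 9) = -280 - 13 = -293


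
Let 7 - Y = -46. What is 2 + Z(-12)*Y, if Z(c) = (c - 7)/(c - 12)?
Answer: 1055/24 ≈ 43.958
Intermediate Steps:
Y = 53 (Y = 7 - 1*(-46) = 7 + 46 = 53)
Z(c) = (-7 + c)/(-12 + c)
2 + Z(-12)*Y = 2 + ((-7 - 12)/(-12 - 12))*53 = 2 + (-19/(-24))*53 = 2 - 1/24*(-19)*53 = 2 + (19/24)*53 = 2 + 1007/24 = 1055/24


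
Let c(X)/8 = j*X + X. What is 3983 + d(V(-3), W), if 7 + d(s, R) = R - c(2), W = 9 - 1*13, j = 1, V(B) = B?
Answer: 3940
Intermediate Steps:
W = -4 (W = 9 - 13 = -4)
c(X) = 16*X (c(X) = 8*(1*X + X) = 8*(X + X) = 8*(2*X) = 16*X)
d(s, R) = -39 + R (d(s, R) = -7 + (R - 16*2) = -7 + (R - 1*32) = -7 + (R - 32) = -7 + (-32 + R) = -39 + R)
3983 + d(V(-3), W) = 3983 + (-39 - 4) = 3983 - 43 = 3940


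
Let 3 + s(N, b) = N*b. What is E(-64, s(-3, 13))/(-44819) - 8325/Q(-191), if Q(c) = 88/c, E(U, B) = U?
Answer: 71265577057/3944072 ≈ 18069.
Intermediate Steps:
s(N, b) = -3 + N*b
E(-64, s(-3, 13))/(-44819) - 8325/Q(-191) = -64/(-44819) - 8325/(88/(-191)) = -64*(-1/44819) - 8325/(88*(-1/191)) = 64/44819 - 8325/(-88/191) = 64/44819 - 8325*(-191/88) = 64/44819 + 1590075/88 = 71265577057/3944072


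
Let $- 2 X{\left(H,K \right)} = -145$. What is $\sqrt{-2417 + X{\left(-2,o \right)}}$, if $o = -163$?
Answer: $\frac{3 i \sqrt{1042}}{2} \approx 48.42 i$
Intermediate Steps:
$X{\left(H,K \right)} = \frac{145}{2}$ ($X{\left(H,K \right)} = \left(- \frac{1}{2}\right) \left(-145\right) = \frac{145}{2}$)
$\sqrt{-2417 + X{\left(-2,o \right)}} = \sqrt{-2417 + \frac{145}{2}} = \sqrt{- \frac{4689}{2}} = \frac{3 i \sqrt{1042}}{2}$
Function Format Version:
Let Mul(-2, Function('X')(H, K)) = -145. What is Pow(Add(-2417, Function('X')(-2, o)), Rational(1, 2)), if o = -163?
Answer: Mul(Rational(3, 2), I, Pow(1042, Rational(1, 2))) ≈ Mul(48.420, I)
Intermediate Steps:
Function('X')(H, K) = Rational(145, 2) (Function('X')(H, K) = Mul(Rational(-1, 2), -145) = Rational(145, 2))
Pow(Add(-2417, Function('X')(-2, o)), Rational(1, 2)) = Pow(Add(-2417, Rational(145, 2)), Rational(1, 2)) = Pow(Rational(-4689, 2), Rational(1, 2)) = Mul(Rational(3, 2), I, Pow(1042, Rational(1, 2)))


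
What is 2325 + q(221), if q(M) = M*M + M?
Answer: 51387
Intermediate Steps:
q(M) = M + M**2 (q(M) = M**2 + M = M + M**2)
2325 + q(221) = 2325 + 221*(1 + 221) = 2325 + 221*222 = 2325 + 49062 = 51387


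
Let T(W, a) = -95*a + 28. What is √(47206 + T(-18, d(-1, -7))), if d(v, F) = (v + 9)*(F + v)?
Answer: √53314 ≈ 230.90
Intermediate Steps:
d(v, F) = (9 + v)*(F + v)
T(W, a) = 28 - 95*a
√(47206 + T(-18, d(-1, -7))) = √(47206 + (28 - 95*((-1)² + 9*(-7) + 9*(-1) - 7*(-1)))) = √(47206 + (28 - 95*(1 - 63 - 9 + 7))) = √(47206 + (28 - 95*(-64))) = √(47206 + (28 + 6080)) = √(47206 + 6108) = √53314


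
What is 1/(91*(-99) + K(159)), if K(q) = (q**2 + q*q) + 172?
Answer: 1/41725 ≈ 2.3966e-5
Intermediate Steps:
K(q) = 172 + 2*q**2 (K(q) = (q**2 + q**2) + 172 = 2*q**2 + 172 = 172 + 2*q**2)
1/(91*(-99) + K(159)) = 1/(91*(-99) + (172 + 2*159**2)) = 1/(-9009 + (172 + 2*25281)) = 1/(-9009 + (172 + 50562)) = 1/(-9009 + 50734) = 1/41725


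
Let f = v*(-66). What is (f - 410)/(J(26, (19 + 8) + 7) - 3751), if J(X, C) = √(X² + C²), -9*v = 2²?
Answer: 4283642/42204507 + 2284*√458/42204507 ≈ 0.10266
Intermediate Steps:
v = -4/9 (v = -⅑*2² = -⅑*4 = -4/9 ≈ -0.44444)
f = 88/3 (f = -4/9*(-66) = 88/3 ≈ 29.333)
J(X, C) = √(C² + X²)
(f - 410)/(J(26, (19 + 8) + 7) - 3751) = (88/3 - 410)/(√(((19 + 8) + 7)² + 26²) - 3751) = -1142/(3*(√((27 + 7)² + 676) - 3751)) = -1142/(3*(√(34² + 676) - 3751)) = -1142/(3*(√(1156 + 676) - 3751)) = -1142/(3*(√1832 - 3751)) = -1142/(3*(2*√458 - 3751)) = -1142/(3*(-3751 + 2*√458))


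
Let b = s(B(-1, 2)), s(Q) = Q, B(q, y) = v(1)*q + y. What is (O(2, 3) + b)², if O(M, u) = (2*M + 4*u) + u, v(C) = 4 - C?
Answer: 324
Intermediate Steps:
B(q, y) = y + 3*q (B(q, y) = (4 - 1*1)*q + y = (4 - 1)*q + y = 3*q + y = y + 3*q)
O(M, u) = 2*M + 5*u
b = -1 (b = 2 + 3*(-1) = 2 - 3 = -1)
(O(2, 3) + b)² = ((2*2 + 5*3) - 1)² = ((4 + 15) - 1)² = (19 - 1)² = 18² = 324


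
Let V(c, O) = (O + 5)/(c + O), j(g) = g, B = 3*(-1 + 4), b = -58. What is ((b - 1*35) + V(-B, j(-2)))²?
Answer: 1052676/121 ≈ 8699.8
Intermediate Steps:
B = 9 (B = 3*3 = 9)
V(c, O) = (5 + O)/(O + c)
((b - 1*35) + V(-B, j(-2)))² = ((-58 - 1*35) + (5 - 2)/(-2 - 1*9))² = ((-58 - 35) + 3/(-2 - 9))² = (-93 + 3/(-11))² = (-93 - 1/11*3)² = (-93 - 3/11)² = (-1026/11)² = 1052676/121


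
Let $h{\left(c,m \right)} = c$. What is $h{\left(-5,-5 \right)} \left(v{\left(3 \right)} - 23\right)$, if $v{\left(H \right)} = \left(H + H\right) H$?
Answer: $25$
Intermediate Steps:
$v{\left(H \right)} = 2 H^{2}$ ($v{\left(H \right)} = 2 H H = 2 H^{2}$)
$h{\left(-5,-5 \right)} \left(v{\left(3 \right)} - 23\right) = - 5 \left(2 \cdot 3^{2} - 23\right) = - 5 \left(2 \cdot 9 - 23\right) = - 5 \left(18 - 23\right) = \left(-5\right) \left(-5\right) = 25$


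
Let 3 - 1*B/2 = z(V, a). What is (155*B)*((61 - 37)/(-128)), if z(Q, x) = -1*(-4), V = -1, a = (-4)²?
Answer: 465/8 ≈ 58.125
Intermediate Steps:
a = 16
z(Q, x) = 4
B = -2 (B = 6 - 2*4 = 6 - 8 = -2)
(155*B)*((61 - 37)/(-128)) = (155*(-2))*((61 - 37)/(-128)) = -7440*(-1)/128 = -310*(-3/16) = 465/8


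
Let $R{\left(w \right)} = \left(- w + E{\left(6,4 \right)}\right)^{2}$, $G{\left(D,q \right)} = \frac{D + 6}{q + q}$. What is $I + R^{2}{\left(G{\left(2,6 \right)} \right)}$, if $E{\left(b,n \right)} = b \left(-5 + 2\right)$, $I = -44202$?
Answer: $\frac{6254134}{81} \approx 77212.0$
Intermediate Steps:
$E{\left(b,n \right)} = - 3 b$ ($E{\left(b,n \right)} = b \left(-3\right) = - 3 b$)
$G{\left(D,q \right)} = \frac{6 + D}{2 q}$
$R{\left(w \right)} = \left(-18 - w\right)^{2}$ ($R{\left(w \right)} = \left(- w - 18\right)^{2} = \left(-18 - w\right)^{2}$)
$I + R^{2}{\left(G{\left(2,6 \right)} \right)} = -44202 + \left(\left(18 + \frac{6 + 2}{2 \cdot 6}\right)^{2}\right)^{2} = -44202 + \left(\left(18 + \frac{1}{2} \cdot \frac{1}{6} \cdot 8\right)^{2}\right)^{2} = -44202 + \left(\left(18 + \frac{2}{3}\right)^{2}\right)^{2} = -44202 + \left(\left(\frac{56}{3}\right)^{2}\right)^{2} = -44202 + \left(\frac{3136}{9}\right)^{2} = -44202 + \frac{9834496}{81} = \frac{6254134}{81}$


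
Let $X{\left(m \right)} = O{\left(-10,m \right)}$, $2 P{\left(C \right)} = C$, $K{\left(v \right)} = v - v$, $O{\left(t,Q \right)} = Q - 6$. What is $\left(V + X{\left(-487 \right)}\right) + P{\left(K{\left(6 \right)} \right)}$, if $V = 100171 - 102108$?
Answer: $-2430$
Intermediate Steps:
$O{\left(t,Q \right)} = -6 + Q$
$K{\left(v \right)} = 0$
$P{\left(C \right)} = \frac{C}{2}$
$X{\left(m \right)} = -6 + m$
$V = -1937$ ($V = 100171 - 102108 = -1937$)
$\left(V + X{\left(-487 \right)}\right) + P{\left(K{\left(6 \right)} \right)} = \left(-1937 - 493\right) + \frac{1}{2} \cdot 0 = \left(-1937 - 493\right) + 0 = -2430 + 0 = -2430$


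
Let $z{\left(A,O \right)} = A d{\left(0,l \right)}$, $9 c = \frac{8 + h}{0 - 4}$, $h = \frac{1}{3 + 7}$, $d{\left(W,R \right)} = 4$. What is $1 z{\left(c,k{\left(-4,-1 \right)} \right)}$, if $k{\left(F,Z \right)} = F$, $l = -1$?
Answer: $- \frac{9}{10} \approx -0.9$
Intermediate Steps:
$h = \frac{1}{10} \approx 0.1$
$c = - \frac{9}{40}$ ($c = \frac{\left(8 + \frac{1}{10}\right) \frac{1}{0 - 4}}{9} = \frac{\frac{81}{10} \frac{1}{-4}}{9} = \frac{\frac{81}{10} \left(- \frac{1}{4}\right)}{9} = \frac{1}{9} \left(- \frac{81}{40}\right) = - \frac{9}{40} \approx -0.225$)
$z{\left(A,O \right)} = 4 A$ ($z{\left(A,O \right)} = A 4 = 4 A$)
$1 z{\left(c,k{\left(-4,-1 \right)} \right)} = 1 \cdot 4 \left(- \frac{9}{40}\right) = 1 \left(- \frac{9}{10}\right) = - \frac{9}{10}$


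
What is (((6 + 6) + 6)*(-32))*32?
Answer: -18432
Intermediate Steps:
(((6 + 6) + 6)*(-32))*32 = ((12 + 6)*(-32))*32 = (18*(-32))*32 = -576*32 = -18432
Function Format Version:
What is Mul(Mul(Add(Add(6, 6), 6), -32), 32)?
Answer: -18432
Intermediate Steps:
Mul(Mul(Add(Add(6, 6), 6), -32), 32) = Mul(Mul(Add(12, 6), -32), 32) = Mul(Mul(18, -32), 32) = Mul(-576, 32) = -18432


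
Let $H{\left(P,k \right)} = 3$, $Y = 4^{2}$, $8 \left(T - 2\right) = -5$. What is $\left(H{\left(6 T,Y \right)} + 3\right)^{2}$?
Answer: $36$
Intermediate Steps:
$T = \frac{11}{8}$ ($T = 2 + \frac{1}{8} \left(-5\right) = 2 - \frac{5}{8} = \frac{11}{8} \approx 1.375$)
$Y = 16$
$\left(H{\left(6 T,Y \right)} + 3\right)^{2} = \left(3 + 3\right)^{2} = 6^{2} = 36$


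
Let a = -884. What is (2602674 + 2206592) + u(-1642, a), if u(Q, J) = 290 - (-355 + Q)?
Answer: 4811553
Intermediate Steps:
u(Q, J) = 645 - Q (u(Q, J) = 290 + (355 - Q) = 645 - Q)
(2602674 + 2206592) + u(-1642, a) = (2602674 + 2206592) + (645 - 1*(-1642)) = 4809266 + (645 + 1642) = 4809266 + 2287 = 4811553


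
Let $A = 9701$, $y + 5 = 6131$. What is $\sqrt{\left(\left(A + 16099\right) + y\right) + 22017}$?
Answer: $\sqrt{53943} \approx 232.26$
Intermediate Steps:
$y = 6126$ ($y = -5 + 6131 = 6126$)
$\sqrt{\left(\left(A + 16099\right) + y\right) + 22017} = \sqrt{\left(\left(9701 + 16099\right) + 6126\right) + 22017} = \sqrt{\left(25800 + 6126\right) + 22017} = \sqrt{31926 + 22017} = \sqrt{53943}$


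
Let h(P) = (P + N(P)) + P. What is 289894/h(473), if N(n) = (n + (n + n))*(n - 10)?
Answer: 26354/59813 ≈ 0.44061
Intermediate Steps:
N(n) = 3*n*(-10 + n) (N(n) = (n + 2*n)*(-10 + n) = (3*n)*(-10 + n) = 3*n*(-10 + n))
h(P) = 2*P + 3*P*(-10 + P) (h(P) = (P + 3*P*(-10 + P)) + P = 2*P + 3*P*(-10 + P))
289894/h(473) = 289894/((473*(-28 + 3*473))) = 289894/((473*(-28 + 1419))) = 289894/((473*1391)) = 289894/657943 = 289894*(1/657943) = 26354/59813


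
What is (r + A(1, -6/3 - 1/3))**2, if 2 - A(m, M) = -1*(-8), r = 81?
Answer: 5625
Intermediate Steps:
A(m, M) = -6 (A(m, M) = 2 - (-1)*(-8) = 2 - 1*8 = 2 - 8 = -6)
(r + A(1, -6/3 - 1/3))**2 = (81 - 6)**2 = 75**2 = 5625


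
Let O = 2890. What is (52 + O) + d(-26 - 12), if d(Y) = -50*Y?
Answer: 4842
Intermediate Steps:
(52 + O) + d(-26 - 12) = (52 + 2890) - 50*(-26 - 12) = 2942 - 50*(-38) = 2942 + 1900 = 4842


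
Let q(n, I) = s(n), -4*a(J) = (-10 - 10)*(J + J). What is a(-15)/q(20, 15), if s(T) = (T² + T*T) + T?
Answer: -15/82 ≈ -0.18293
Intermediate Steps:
s(T) = T + 2*T² (s(T) = (T² + T²) + T = 2*T² + T = T + 2*T²)
a(J) = 10*J (a(J) = -(-10 - 10)*(J + J)/4 = -(-5)*2*J = -(-10)*J = 10*J)
q(n, I) = n*(1 + 2*n)
a(-15)/q(20, 15) = (10*(-15))/((20*(1 + 2*20))) = -150*1/(20*(1 + 40)) = -150/(20*41) = -150/820 = -150*1/820 = -15/82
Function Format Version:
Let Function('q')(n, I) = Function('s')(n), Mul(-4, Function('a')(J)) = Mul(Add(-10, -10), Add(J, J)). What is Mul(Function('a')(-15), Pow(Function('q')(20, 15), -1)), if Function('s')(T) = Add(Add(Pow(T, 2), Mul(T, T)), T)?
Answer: Rational(-15, 82) ≈ -0.18293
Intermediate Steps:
Function('s')(T) = Add(T, Mul(2, Pow(T, 2))) (Function('s')(T) = Add(Add(Pow(T, 2), Pow(T, 2)), T) = Add(Mul(2, Pow(T, 2)), T) = Add(T, Mul(2, Pow(T, 2))))
Function('a')(J) = Mul(10, J) (Function('a')(J) = Mul(Rational(-1, 4), Mul(Add(-10, -10), Add(J, J))) = Mul(Rational(-1, 4), Mul(-20, Mul(2, J))) = Mul(Rational(-1, 4), Mul(-40, J)) = Mul(10, J))
Function('q')(n, I) = Mul(n, Add(1, Mul(2, n)))
Mul(Function('a')(-15), Pow(Function('q')(20, 15), -1)) = Mul(Mul(10, -15), Pow(Mul(20, Add(1, Mul(2, 20))), -1)) = Mul(-150, Pow(Mul(20, Add(1, 40)), -1)) = Mul(-150, Pow(Mul(20, 41), -1)) = Mul(-150, Pow(820, -1)) = Mul(-150, Rational(1, 820)) = Rational(-15, 82)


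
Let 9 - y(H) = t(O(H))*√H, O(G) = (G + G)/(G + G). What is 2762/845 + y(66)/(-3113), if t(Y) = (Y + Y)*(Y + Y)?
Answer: 8590501/2630485 + 4*√66/3113 ≈ 3.2762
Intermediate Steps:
O(G) = 1 (O(G) = (2*G)/((2*G)) = (2*G)*(1/(2*G)) = 1)
t(Y) = 4*Y² (t(Y) = (2*Y)*(2*Y) = 4*Y²)
y(H) = 9 - 4*√H (y(H) = 9 - 4*1²*√H = 9 - 4*1*√H = 9 - 4*√H)
2762/845 + y(66)/(-3113) = 2762/845 + (9 - 4*√66)/(-3113) = 2762*(1/845) + (9 - 4*√66)*(-1/3113) = 2762/845 + (-9/3113 + 4*√66/3113) = 8590501/2630485 + 4*√66/3113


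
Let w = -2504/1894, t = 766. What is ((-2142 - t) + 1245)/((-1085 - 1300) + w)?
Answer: 1574861/2259847 ≈ 0.69689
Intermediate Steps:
w = -1252/947 (w = -2504*1/1894 = -1252/947 ≈ -1.3221)
((-2142 - t) + 1245)/((-1085 - 1300) + w) = ((-2142 - 1*766) + 1245)/((-1085 - 1300) - 1252/947) = ((-2142 - 766) + 1245)/(-2385 - 1252/947) = (-2908 + 1245)/(-2259847/947) = -1663*(-947/2259847) = 1574861/2259847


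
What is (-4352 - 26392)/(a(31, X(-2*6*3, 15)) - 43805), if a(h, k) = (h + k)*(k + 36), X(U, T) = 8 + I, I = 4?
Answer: 4392/5963 ≈ 0.73654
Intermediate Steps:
X(U, T) = 12 (X(U, T) = 8 + 4 = 12)
a(h, k) = (36 + k)*(h + k) (a(h, k) = (h + k)*(36 + k) = (36 + k)*(h + k))
(-4352 - 26392)/(a(31, X(-2*6*3, 15)) - 43805) = (-4352 - 26392)/((12² + 36*31 + 36*12 + 31*12) - 43805) = -30744/((144 + 1116 + 432 + 372) - 43805) = -30744/(2064 - 43805) = -30744/(-41741) = -30744*(-1/41741) = 4392/5963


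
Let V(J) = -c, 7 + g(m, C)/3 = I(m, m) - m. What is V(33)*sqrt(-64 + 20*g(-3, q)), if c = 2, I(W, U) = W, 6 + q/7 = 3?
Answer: -44*I ≈ -44.0*I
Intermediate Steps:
q = -21 (q = -42 + 7*3 = -42 + 21 = -21)
g(m, C) = -21 (g(m, C) = -21 + 3*(m - m) = -21 + 3*0 = -21 + 0 = -21)
V(J) = -2 (V(J) = -1*2 = -2)
V(33)*sqrt(-64 + 20*g(-3, q)) = -2*sqrt(-64 + 20*(-21)) = -2*sqrt(-64 - 420) = -44*I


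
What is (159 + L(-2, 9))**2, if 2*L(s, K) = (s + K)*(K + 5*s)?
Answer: 96721/4 ≈ 24180.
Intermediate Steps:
L(s, K) = (K + s)*(K + 5*s)/2 (L(s, K) = ((s + K)*(K + 5*s))/2 = ((K + s)*(K + 5*s))/2 = (K + s)*(K + 5*s)/2)
(159 + L(-2, 9))**2 = (159 + ((1/2)*9**2 + (5/2)*(-2)**2 + 3*9*(-2)))**2 = (159 + ((1/2)*81 + (5/2)*4 - 54))**2 = (159 + (81/2 + 10 - 54))**2 = (159 - 7/2)**2 = (311/2)**2 = 96721/4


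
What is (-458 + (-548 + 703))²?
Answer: 91809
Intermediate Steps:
(-458 + (-548 + 703))² = (-458 + 155)² = (-303)² = 91809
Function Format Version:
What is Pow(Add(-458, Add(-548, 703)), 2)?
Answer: 91809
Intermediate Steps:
Pow(Add(-458, Add(-548, 703)), 2) = Pow(Add(-458, 155), 2) = Pow(-303, 2) = 91809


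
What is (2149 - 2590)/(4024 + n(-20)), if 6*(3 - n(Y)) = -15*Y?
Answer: -441/3977 ≈ -0.11089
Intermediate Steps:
n(Y) = 3 + 5*Y/2 (n(Y) = 3 - (-5)*Y/2 = 3 + 5*Y/2)
(2149 - 2590)/(4024 + n(-20)) = (2149 - 2590)/(4024 + (3 + (5/2)*(-20))) = -441/(4024 + (3 - 50)) = -441/(4024 - 47) = -441/3977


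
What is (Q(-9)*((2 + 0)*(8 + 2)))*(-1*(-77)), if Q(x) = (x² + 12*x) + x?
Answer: -55440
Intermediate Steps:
Q(x) = x² + 13*x
(Q(-9)*((2 + 0)*(8 + 2)))*(-1*(-77)) = ((-9*(13 - 9))*((2 + 0)*(8 + 2)))*(-1*(-77)) = ((-9*4)*(2*10))*77 = -36*20*77 = -720*77 = -55440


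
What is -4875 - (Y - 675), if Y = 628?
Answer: -4828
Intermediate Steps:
-4875 - (Y - 675) = -4875 - (628 - 675) = -4875 - 1*(-47) = -4875 + 47 = -4828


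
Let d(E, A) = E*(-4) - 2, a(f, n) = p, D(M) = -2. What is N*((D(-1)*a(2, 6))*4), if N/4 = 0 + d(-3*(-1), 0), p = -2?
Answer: -896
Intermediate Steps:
a(f, n) = -2
d(E, A) = -2 - 4*E (d(E, A) = -4*E - 2 = -2 - 4*E)
N = -56 (N = 4*(0 + (-2 - (-12)*(-1))) = 4*(0 + (-2 - 4*3)) = 4*(0 + (-2 - 12)) = 4*(0 - 14) = 4*(-14) = -56)
N*((D(-1)*a(2, 6))*4) = -56*(-2*(-2))*4 = -224*4 = -56*16 = -896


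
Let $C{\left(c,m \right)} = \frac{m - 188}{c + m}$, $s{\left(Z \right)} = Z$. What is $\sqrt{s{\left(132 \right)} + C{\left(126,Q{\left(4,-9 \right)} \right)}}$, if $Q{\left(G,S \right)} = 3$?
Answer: $\frac{\sqrt{2172747}}{129} \approx 11.427$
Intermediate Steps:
$C{\left(c,m \right)} = \frac{-188 + m}{c + m}$
$\sqrt{s{\left(132 \right)} + C{\left(126,Q{\left(4,-9 \right)} \right)}} = \sqrt{132 + \frac{-188 + 3}{126 + 3}} = \sqrt{132 + \frac{1}{129} \left(-185\right)} = \sqrt{132 - \frac{185}{129}} = \sqrt{\frac{16843}{129}} = \frac{\sqrt{2172747}}{129}$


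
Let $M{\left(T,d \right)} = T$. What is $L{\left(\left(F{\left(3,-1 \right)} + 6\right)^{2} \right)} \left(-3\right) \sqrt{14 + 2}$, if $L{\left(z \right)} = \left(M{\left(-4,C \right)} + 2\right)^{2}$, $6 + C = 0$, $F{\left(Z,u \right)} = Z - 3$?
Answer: $-48$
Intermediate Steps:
$F{\left(Z,u \right)} = -3 + Z$
$C = -6$ ($C = -6 + 0 = -6$)
$L{\left(z \right)} = 4$ ($L{\left(z \right)} = \left(-4 + 2\right)^{2} = \left(-2\right)^{2} = 4$)
$L{\left(\left(F{\left(3,-1 \right)} + 6\right)^{2} \right)} \left(-3\right) \sqrt{14 + 2} = 4 \left(-3\right) \sqrt{14 + 2} = - 12 \sqrt{16} = \left(-12\right) 4 = -48$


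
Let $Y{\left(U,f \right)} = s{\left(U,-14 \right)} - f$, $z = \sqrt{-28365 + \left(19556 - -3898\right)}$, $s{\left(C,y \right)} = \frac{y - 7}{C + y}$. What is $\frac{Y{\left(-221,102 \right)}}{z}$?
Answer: $\frac{7983 i \sqrt{4911}}{384695} \approx 1.4542 i$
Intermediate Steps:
$s{\left(C,y \right)} = \frac{-7 + y}{C + y}$
$z = i \sqrt{4911}$ ($z = \sqrt{-28365 + \left(19556 + 3898\right)} = \sqrt{-28365 + 23454} = \sqrt{-4911} = i \sqrt{4911} \approx 70.078 i$)
$Y{\left(U,f \right)} = - f - \frac{21}{-14 + U}$ ($Y{\left(U,f \right)} = \frac{-7 - 14}{U - 14} - f = \frac{1}{-14 + U} \left(-21\right) - f = - \frac{21}{-14 + U} - f = - f - \frac{21}{-14 + U}$)
$\frac{Y{\left(-221,102 \right)}}{z} = \frac{\frac{1}{-14 - 221} \left(-21 - 102 \left(-14 - 221\right)\right)}{i \sqrt{4911}} = \frac{-21 - 102 \left(-235\right)}{-235} \left(- \frac{i \sqrt{4911}}{4911}\right) = - \frac{-21 + 23970}{235} \left(- \frac{i \sqrt{4911}}{4911}\right) = \left(- \frac{1}{235}\right) 23949 \left(- \frac{i \sqrt{4911}}{4911}\right) = - \frac{23949 \left(- \frac{i \sqrt{4911}}{4911}\right)}{235} = \frac{7983 i \sqrt{4911}}{384695}$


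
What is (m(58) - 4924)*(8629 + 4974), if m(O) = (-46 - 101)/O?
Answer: -3886907617/58 ≈ -6.7016e+7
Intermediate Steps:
m(O) = -147/O
(m(58) - 4924)*(8629 + 4974) = (-147/58 - 4924)*(8629 + 4974) = (-147*1/58 - 4924)*13603 = (-147/58 - 4924)*13603 = -285739/58*13603 = -3886907617/58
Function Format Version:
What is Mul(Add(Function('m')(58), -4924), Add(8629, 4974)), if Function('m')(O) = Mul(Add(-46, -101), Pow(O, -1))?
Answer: Rational(-3886907617, 58) ≈ -6.7016e+7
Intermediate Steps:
Function('m')(O) = Mul(-147, Pow(O, -1))
Mul(Add(Function('m')(58), -4924), Add(8629, 4974)) = Mul(Add(Mul(-147, Pow(58, -1)), -4924), Add(8629, 4974)) = Mul(Add(Mul(-147, Rational(1, 58)), -4924), 13603) = Mul(Add(Rational(-147, 58), -4924), 13603) = Mul(Rational(-285739, 58), 13603) = Rational(-3886907617, 58)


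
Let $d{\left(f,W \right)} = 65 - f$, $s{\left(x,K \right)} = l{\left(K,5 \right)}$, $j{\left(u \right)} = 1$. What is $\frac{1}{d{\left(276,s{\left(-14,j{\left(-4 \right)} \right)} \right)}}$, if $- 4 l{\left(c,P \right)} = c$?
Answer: $- \frac{1}{211} \approx -0.0047393$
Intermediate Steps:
$l{\left(c,P \right)} = - \frac{c}{4}$
$s{\left(x,K \right)} = - \frac{K}{4}$
$\frac{1}{d{\left(276,s{\left(-14,j{\left(-4 \right)} \right)} \right)}} = \frac{1}{65 - 276} = \frac{1}{-211} = - \frac{1}{211}$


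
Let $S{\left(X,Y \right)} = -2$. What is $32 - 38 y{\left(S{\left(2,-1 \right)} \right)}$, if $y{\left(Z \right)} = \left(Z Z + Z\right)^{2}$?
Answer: $-120$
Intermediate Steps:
$y{\left(Z \right)} = \left(Z + Z^{2}\right)^{2}$ ($y{\left(Z \right)} = \left(Z^{2} + Z\right)^{2} = \left(Z + Z^{2}\right)^{2}$)
$32 - 38 y{\left(S{\left(2,-1 \right)} \right)} = 32 - 38 \left(-2\right)^{2} \left(1 - 2\right)^{2} = 32 - 38 \cdot 4 \left(-1\right)^{2} = 32 - 38 \cdot 4 \cdot 1 = 32 - 152 = -120$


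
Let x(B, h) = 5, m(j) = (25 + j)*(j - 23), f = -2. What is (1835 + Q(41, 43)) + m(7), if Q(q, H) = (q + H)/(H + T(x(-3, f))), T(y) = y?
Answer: 5299/4 ≈ 1324.8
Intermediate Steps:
m(j) = (-23 + j)*(25 + j) (m(j) = (25 + j)*(-23 + j) = (-23 + j)*(25 + j))
Q(q, H) = (H + q)/(5 + H) (Q(q, H) = (q + H)/(H + 5) = (H + q)/(5 + H))
(1835 + Q(41, 43)) + m(7) = (1835 + (43 + 41)/(5 + 43)) + (-575 + 7² + 2*7) = (1835 + 84/48) + (-575 + 49 + 14) = (1835 + (1/48)*84) - 512 = (1835 + 7/4) - 512 = 7347/4 - 512 = 5299/4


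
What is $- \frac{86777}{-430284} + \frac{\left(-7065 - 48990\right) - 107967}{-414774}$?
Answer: $\frac{5920493647}{9915034212} \approx 0.59712$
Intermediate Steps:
$- \frac{86777}{-430284} + \frac{\left(-7065 - 48990\right) - 107967}{-414774} = \left(-86777\right) \left(- \frac{1}{430284}\right) + \left(-56055 - 107967\right) \left(- \frac{1}{414774}\right) = \frac{86777}{430284} - - \frac{27337}{69129} = \frac{86777}{430284} + \frac{27337}{69129} = \frac{5920493647}{9915034212}$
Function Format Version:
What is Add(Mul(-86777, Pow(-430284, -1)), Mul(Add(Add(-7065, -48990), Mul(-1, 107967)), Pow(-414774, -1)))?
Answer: Rational(5920493647, 9915034212) ≈ 0.59712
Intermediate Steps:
Add(Mul(-86777, Pow(-430284, -1)), Mul(Add(Add(-7065, -48990), Mul(-1, 107967)), Pow(-414774, -1))) = Add(Mul(-86777, Rational(-1, 430284)), Mul(Add(-56055, -107967), Rational(-1, 414774))) = Add(Rational(86777, 430284), Mul(-164022, Rational(-1, 414774))) = Add(Rational(86777, 430284), Rational(27337, 69129)) = Rational(5920493647, 9915034212)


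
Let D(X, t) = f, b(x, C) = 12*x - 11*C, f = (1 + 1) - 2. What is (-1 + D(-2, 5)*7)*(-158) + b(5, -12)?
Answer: 350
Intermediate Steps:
f = 0 (f = 2 - 2 = 0)
b(x, C) = -11*C + 12*x
D(X, t) = 0
(-1 + D(-2, 5)*7)*(-158) + b(5, -12) = (-1 + 0*7)*(-158) + (-11*(-12) + 12*5) = (-1 + 0)*(-158) + (132 + 60) = -1*(-158) + 192 = 158 + 192 = 350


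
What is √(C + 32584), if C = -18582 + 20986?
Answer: 2*√8747 ≈ 187.05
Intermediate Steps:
C = 2404
√(C + 32584) = √(2404 + 32584) = √34988 = 2*√8747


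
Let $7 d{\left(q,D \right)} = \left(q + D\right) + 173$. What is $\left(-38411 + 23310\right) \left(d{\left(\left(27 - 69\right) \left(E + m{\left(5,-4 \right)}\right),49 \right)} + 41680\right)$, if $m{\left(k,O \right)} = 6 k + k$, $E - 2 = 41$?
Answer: $- \frac{4359749306}{7} \approx -6.2282 \cdot 10^{8}$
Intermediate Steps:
$E = 43$ ($E = 2 + 41 = 43$)
$m{\left(k,O \right)} = 7 k$
$d{\left(q,D \right)} = \frac{173}{7} + \frac{D}{7} + \frac{q}{7}$ ($d{\left(q,D \right)} = \frac{\left(q + D\right) + 173}{7} = \frac{\left(D + q\right) + 173}{7} = \frac{173 + D + q}{7} = \frac{173}{7} + \frac{D}{7} + \frac{q}{7}$)
$\left(-38411 + 23310\right) \left(d{\left(\left(27 - 69\right) \left(E + m{\left(5,-4 \right)}\right),49 \right)} + 41680\right) = \left(-38411 + 23310\right) \left(\left(\frac{173}{7} + \frac{1}{7} \cdot 49 + \frac{\left(27 - 69\right) \left(43 + 7 \cdot 5\right)}{7}\right) + 41680\right) = - 15101 \left(\left(\frac{173}{7} + 7 + \frac{\left(-42\right) \left(43 + 35\right)}{7}\right) + 41680\right) = - 15101 \left(\left(\frac{173}{7} + 7 + \frac{\left(-42\right) 78}{7}\right) + 41680\right) = - 15101 \left(\left(\frac{173}{7} + 7 + \frac{1}{7} \left(-3276\right)\right) + 41680\right) = - 15101 \left(\left(\frac{173}{7} + 7 - 468\right) + 41680\right) = - 15101 \left(- \frac{3054}{7} + 41680\right) = \left(-15101\right) \frac{288706}{7} = - \frac{4359749306}{7}$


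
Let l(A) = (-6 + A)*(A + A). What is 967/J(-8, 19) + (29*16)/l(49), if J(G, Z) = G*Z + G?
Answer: -2000349/337120 ≈ -5.9336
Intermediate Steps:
l(A) = 2*A*(-6 + A) (l(A) = (-6 + A)*(2*A) = 2*A*(-6 + A))
J(G, Z) = G + G*Z
967/J(-8, 19) + (29*16)/l(49) = 967/((-8*(1 + 19))) + (29*16)/((2*49*(-6 + 49))) = 967/((-8*20)) + 464/((2*49*43)) = 967/(-160) + 464/4214 = 967*(-1/160) + 464*(1/4214) = -967/160 + 232/2107 = -2000349/337120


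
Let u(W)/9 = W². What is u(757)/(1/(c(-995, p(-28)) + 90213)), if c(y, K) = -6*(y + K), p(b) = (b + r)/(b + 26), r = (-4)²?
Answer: 495872479827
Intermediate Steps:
r = 16
p(b) = (16 + b)/(26 + b) (p(b) = (b + 16)/(b + 26) = (16 + b)/(26 + b))
u(W) = 9*W²
c(y, K) = -6*K - 6*y (c(y, K) = -6*(K + y) = -6*K - 6*y)
u(757)/(1/(c(-995, p(-28)) + 90213)) = (9*757²)/(1/((-6*(16 - 28)/(26 - 28) - 6*(-995)) + 90213)) = (9*573049)/(1/((-6*(-12)/(-2) + 5970) + 90213)) = 5157441/(1/((-(-3)*(-12) + 5970) + 90213)) = 5157441/(1/((-6*6 + 5970) + 90213)) = 5157441/(1/((-36 + 5970) + 90213)) = 5157441/(1/(5934 + 90213)) = 5157441/(1/96147) = 5157441*96147 = 495872479827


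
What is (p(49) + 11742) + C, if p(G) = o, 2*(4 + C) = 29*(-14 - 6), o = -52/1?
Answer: 11396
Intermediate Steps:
o = -52 (o = -52*1 = -52)
C = -294 (C = -4 + (29*(-14 - 6))/2 = -4 + (29*(-20))/2 = -4 + (1/2)*(-580) = -4 - 290 = -294)
p(G) = -52
(p(49) + 11742) + C = (-52 + 11742) - 294 = 11690 - 294 = 11396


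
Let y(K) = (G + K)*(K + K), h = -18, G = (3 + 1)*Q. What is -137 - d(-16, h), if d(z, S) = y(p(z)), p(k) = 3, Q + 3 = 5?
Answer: -203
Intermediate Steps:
Q = 2 (Q = -3 + 5 = 2)
G = 8 (G = (3 + 1)*2 = 4*2 = 8)
y(K) = 2*K*(8 + K) (y(K) = (8 + K)*(K + K) = (8 + K)*(2*K) = 2*K*(8 + K))
d(z, S) = 66 (d(z, S) = 2*3*(8 + 3) = 2*3*11 = 66)
-137 - d(-16, h) = -137 - 1*66 = -137 - 66 = -203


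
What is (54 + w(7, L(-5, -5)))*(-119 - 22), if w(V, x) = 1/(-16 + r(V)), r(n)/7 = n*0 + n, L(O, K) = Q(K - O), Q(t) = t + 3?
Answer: -83801/11 ≈ -7618.3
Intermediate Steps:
Q(t) = 3 + t
L(O, K) = 3 + K - O (L(O, K) = 3 + (K - O) = 3 + K - O)
r(n) = 7*n (r(n) = 7*(n*0 + n) = 7*(0 + n) = 7*n)
w(V, x) = 1/(-16 + 7*V)
(54 + w(7, L(-5, -5)))*(-119 - 22) = (54 + 1/(-16 + 7*7))*(-119 - 22) = (54 + 1/(-16 + 49))*(-141) = (54 + 1/33)*(-141) = (1783/33)*(-141) = -83801/11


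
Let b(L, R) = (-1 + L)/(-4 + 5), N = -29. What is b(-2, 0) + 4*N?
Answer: -119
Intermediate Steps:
b(L, R) = -1 + L (b(L, R) = (-1 + L)/1 = (-1 + L)*1 = -1 + L)
b(-2, 0) + 4*N = (-1 - 2) + 4*(-29) = -3 - 116 = -119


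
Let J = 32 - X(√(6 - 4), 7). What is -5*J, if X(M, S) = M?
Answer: -160 + 5*√2 ≈ -152.93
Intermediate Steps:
J = 32 - √2 (J = 32 - √(6 - 4) = 32 - √2 ≈ 30.586)
-5*J = -5*(32 - √2) = -160 + 5*√2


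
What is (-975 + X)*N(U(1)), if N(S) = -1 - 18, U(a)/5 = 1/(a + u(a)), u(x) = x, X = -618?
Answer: 30267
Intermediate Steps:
U(a) = 5/(2*a) (U(a) = 5/(a + a) = 5/((2*a)) = 5*(1/(2*a)) = 5/(2*a))
N(S) = -19
(-975 + X)*N(U(1)) = (-975 - 618)*(-19) = -1593*(-19) = 30267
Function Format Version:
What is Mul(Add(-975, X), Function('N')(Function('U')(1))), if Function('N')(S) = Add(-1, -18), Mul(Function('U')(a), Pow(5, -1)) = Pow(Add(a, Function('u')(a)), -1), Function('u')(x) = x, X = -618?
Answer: 30267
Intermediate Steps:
Function('U')(a) = Mul(Rational(5, 2), Pow(a, -1)) (Function('U')(a) = Mul(5, Pow(Add(a, a), -1)) = Mul(5, Pow(Mul(2, a), -1)) = Mul(5, Mul(Rational(1, 2), Pow(a, -1))) = Mul(Rational(5, 2), Pow(a, -1)))
Function('N')(S) = -19
Mul(Add(-975, X), Function('N')(Function('U')(1))) = Mul(Add(-975, -618), -19) = Mul(-1593, -19) = 30267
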